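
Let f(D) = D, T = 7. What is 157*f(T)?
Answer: 1099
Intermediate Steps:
157*f(T) = 157*7 = 1099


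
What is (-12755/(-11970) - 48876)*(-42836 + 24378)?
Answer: 1079853846797/1197 ≈ 9.0213e+8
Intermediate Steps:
(-12755/(-11970) - 48876)*(-42836 + 24378) = (-12755*(-1/11970) - 48876)*(-18458) = (2551/2394 - 48876)*(-18458) = -117006593/2394*(-18458) = 1079853846797/1197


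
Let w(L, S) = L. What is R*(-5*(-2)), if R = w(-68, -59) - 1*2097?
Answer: -21650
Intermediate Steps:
R = -2165 (R = -68 - 1*2097 = -68 - 2097 = -2165)
R*(-5*(-2)) = -(-10825)*(-2) = -2165*10 = -21650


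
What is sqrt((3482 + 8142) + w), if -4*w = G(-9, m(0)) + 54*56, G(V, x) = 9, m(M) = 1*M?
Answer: 7*sqrt(887)/2 ≈ 104.24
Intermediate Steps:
m(M) = M
w = -3033/4 (w = -(9 + 54*56)/4 = -(9 + 3024)/4 = -1/4*3033 = -3033/4 ≈ -758.25)
sqrt((3482 + 8142) + w) = sqrt((3482 + 8142) - 3033/4) = sqrt(11624 - 3033/4) = sqrt(43463/4) = 7*sqrt(887)/2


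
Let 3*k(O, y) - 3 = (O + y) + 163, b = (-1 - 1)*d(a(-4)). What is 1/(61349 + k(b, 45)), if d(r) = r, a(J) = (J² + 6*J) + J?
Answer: 3/184282 ≈ 1.6279e-5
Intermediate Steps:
a(J) = J² + 7*J
b = 24 (b = (-1 - 1)*(-4*(7 - 4)) = -(-8)*3 = -2*(-12) = 24)
k(O, y) = 166/3 + O/3 + y/3 (k(O, y) = 1 + ((O + y) + 163)/3 = 1 + (163 + O + y)/3 = 1 + (163/3 + O/3 + y/3) = 166/3 + O/3 + y/3)
1/(61349 + k(b, 45)) = 1/(61349 + (166/3 + (⅓)*24 + (⅓)*45)) = 1/(61349 + (166/3 + 8 + 15)) = 1/(61349 + 235/3) = 1/(184282/3) = 3/184282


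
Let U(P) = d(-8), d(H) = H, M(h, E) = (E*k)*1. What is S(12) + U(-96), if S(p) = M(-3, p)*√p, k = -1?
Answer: -8 - 24*√3 ≈ -49.569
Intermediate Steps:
M(h, E) = -E (M(h, E) = (E*(-1))*1 = -E*1 = -E)
U(P) = -8
S(p) = -p^(3/2) (S(p) = (-p)*√p = -p^(3/2))
S(12) + U(-96) = -12^(3/2) - 8 = -24*√3 - 8 = -8 - 24*√3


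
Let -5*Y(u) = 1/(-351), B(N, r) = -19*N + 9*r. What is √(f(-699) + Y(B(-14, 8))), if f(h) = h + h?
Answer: I*√478430355/585 ≈ 37.39*I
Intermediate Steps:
f(h) = 2*h
Y(u) = 1/1755 (Y(u) = -⅕/(-351) = -⅕*(-1/351) = 1/1755)
√(f(-699) + Y(B(-14, 8))) = √(2*(-699) + 1/1755) = √(-1398 + 1/1755) = √(-2453489/1755) = I*√478430355/585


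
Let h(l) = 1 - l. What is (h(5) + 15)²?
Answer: 121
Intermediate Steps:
(h(5) + 15)² = ((1 - 1*5) + 15)² = ((1 - 5) + 15)² = (-4 + 15)² = 11² = 121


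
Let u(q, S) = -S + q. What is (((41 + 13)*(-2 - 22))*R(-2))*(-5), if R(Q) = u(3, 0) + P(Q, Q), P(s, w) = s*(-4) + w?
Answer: 58320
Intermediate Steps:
u(q, S) = q - S
P(s, w) = w - 4*s (P(s, w) = -4*s + w = w - 4*s)
R(Q) = 3 - 3*Q (R(Q) = (3 - 1*0) + (Q - 4*Q) = (3 + 0) - 3*Q = 3 - 3*Q)
(((41 + 13)*(-2 - 22))*R(-2))*(-5) = (((41 + 13)*(-2 - 22))*(3 - 3*(-2)))*(-5) = ((54*(-24))*(3 + 6))*(-5) = -1296*9*(-5) = -11664*(-5) = 58320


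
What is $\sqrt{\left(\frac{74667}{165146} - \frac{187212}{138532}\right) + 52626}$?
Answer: $\frac{\sqrt{1721508946853069320474938}}{5719501418} \approx 229.4$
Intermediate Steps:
$\sqrt{\left(\frac{74667}{165146} - \frac{187212}{138532}\right) + 52626} = \sqrt{\left(74667 \cdot \frac{1}{165146} - \frac{46803}{34633}\right) + 52626} = \sqrt{\left(\frac{74667}{165146} - \frac{46803}{34633}\right) + 52626} = \sqrt{- \frac{5143386027}{5719501418} + 52626} = \sqrt{\frac{300989338237641}{5719501418}} = \frac{\sqrt{1721508946853069320474938}}{5719501418}$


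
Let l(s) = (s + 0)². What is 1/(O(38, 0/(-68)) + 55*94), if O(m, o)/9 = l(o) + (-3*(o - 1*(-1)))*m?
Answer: 1/4144 ≈ 0.00024131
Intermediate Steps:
l(s) = s²
O(m, o) = 9*o² + 9*m*(-3 - 3*o) (O(m, o) = 9*(o² + (-3*(o - 1*(-1)))*m) = 9*(o² + (-3*(o + 1))*m) = 9*(o² + (-3*(1 + o))*m) = 9*(o² + (-3 - 3*o)*m) = 9*(o² + m*(-3 - 3*o)) = 9*o² + 9*m*(-3 - 3*o))
1/(O(38, 0/(-68)) + 55*94) = 1/((-27*38 + 9*(0/(-68))² - 27*38*0/(-68)) + 55*94) = 1/((-1026 + 9*(0*(-1/68))² - 27*38*0*(-1/68)) + 5170) = 1/((-1026 + 9*0² - 27*38*0) + 5170) = 1/((-1026 + 9*0 + 0) + 5170) = 1/((-1026 + 0 + 0) + 5170) = 1/(-1026 + 5170) = 1/4144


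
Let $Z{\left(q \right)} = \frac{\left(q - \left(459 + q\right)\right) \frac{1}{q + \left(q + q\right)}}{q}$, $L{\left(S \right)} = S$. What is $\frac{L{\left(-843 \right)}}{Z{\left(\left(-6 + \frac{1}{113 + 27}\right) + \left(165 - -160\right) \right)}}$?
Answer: $\frac{186827994267}{333200} \approx 5.6071 \cdot 10^{5}$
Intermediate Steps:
$Z{\left(q \right)} = - \frac{153}{q^{2}}$ ($Z{\left(q \right)} = \frac{\left(-459\right) \frac{1}{q + 2 q}}{q} = \frac{\left(-459\right) \frac{1}{3 q}}{q} = \frac{\left(-153\right) \frac{1}{q}}{q} = - \frac{153}{q^{2}}$)
$\frac{L{\left(-843 \right)}}{Z{\left(\left(-6 + \frac{1}{113 + 27}\right) + \left(165 - -160\right) \right)}} = - \frac{843}{\left(-153\right) \frac{1}{\left(\left(-6 + \frac{1}{113 + 27}\right) + \left(165 - -160\right)\right)^{2}}} = - \frac{843}{\left(-153\right) \frac{1}{\left(\left(-6 + \frac{1}{140}\right) + \left(165 + 160\right)\right)^{2}}} = - \frac{843}{\left(-153\right) \frac{1}{\left(\left(-6 + \frac{1}{140}\right) + 325\right)^{2}}} = - \frac{843}{\left(-153\right) \frac{1}{\left(- \frac{839}{140} + 325\right)^{2}}} = - \frac{843}{\left(-153\right) \frac{1}{\frac{1994604921}{19600}}} = - \frac{843}{\left(-153\right) \frac{19600}{1994604921}} = - \frac{843}{- \frac{333200}{221622769}} = \left(-843\right) \left(- \frac{221622769}{333200}\right) = \frac{186827994267}{333200}$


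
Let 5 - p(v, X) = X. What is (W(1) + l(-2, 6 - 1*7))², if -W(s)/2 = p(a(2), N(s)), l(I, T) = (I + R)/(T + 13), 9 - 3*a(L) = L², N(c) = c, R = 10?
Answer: 484/9 ≈ 53.778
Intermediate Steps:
a(L) = 3 - L²/3
p(v, X) = 5 - X
l(I, T) = (10 + I)/(13 + T) (l(I, T) = (I + 10)/(T + 13) = (10 + I)/(13 + T))
W(s) = -10 + 2*s (W(s) = -2*(5 - s) = -10 + 2*s)
(W(1) + l(-2, 6 - 1*7))² = ((-10 + 2*1) + (10 - 2)/(13 + (6 - 1*7)))² = ((-10 + 2) + 8/(13 + (6 - 7)))² = (-8 + 8/(13 - 1))² = (-8 + 8/12)² = (-8 + (1/12)*8)² = (-8 + ⅔)² = (-22/3)² = 484/9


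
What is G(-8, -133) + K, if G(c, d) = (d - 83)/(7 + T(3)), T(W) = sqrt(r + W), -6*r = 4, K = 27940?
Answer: 139538/5 + 54*sqrt(21)/35 ≈ 27915.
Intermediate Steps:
r = -2/3 (r = -1/6*4 = -2/3 ≈ -0.66667)
T(W) = sqrt(-2/3 + W)
G(c, d) = (-83 + d)/(7 + sqrt(21)/3) (G(c, d) = (d - 83)/(7 + sqrt(-6 + 9*3)/3) = (-83 + d)/(7 + sqrt(-6 + 27)/3) = (-83 + d)/(7 + sqrt(21)/3))
G(-8, -133) + K = (-83 - 133)/(7 + sqrt(21)/3) + 27940 = -216/(7 + sqrt(21)/3) + 27940 = 27940 - 216/(7 + sqrt(21)/3)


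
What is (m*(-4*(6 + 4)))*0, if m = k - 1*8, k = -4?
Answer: 0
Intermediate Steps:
m = -12 (m = -4 - 1*8 = -4 - 8 = -12)
(m*(-4*(6 + 4)))*0 = -(-48)*(6 + 4)*0 = -(-48)*10*0 = -12*(-40)*0 = 480*0 = 0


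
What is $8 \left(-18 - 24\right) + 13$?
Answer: $-323$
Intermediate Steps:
$8 \left(-18 - 24\right) + 13 = 8 \left(-42\right) + 13 = -336 + 13 = -323$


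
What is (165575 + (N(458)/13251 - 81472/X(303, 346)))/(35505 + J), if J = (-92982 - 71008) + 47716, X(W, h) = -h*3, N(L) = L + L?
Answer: -19986738295/9745090173 ≈ -2.0510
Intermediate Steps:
N(L) = 2*L
X(W, h) = -3*h
J = -116274 (J = -163990 + 47716 = -116274)
(165575 + (N(458)/13251 - 81472/X(303, 346)))/(35505 + J) = (165575 + ((2*458)/13251 - 81472/((-3*346))))/(35505 - 116274) = (165575 + (916*(1/13251) - 81472/(-1038)))/(-80769) = (165575 + (916/13251 - 81472*(-1/1038)))*(-1/80769) = (165575 + (916/13251 + 40736/519))*(-1/80769) = (165575 + 180089380/2292423)*(-1/80769) = (379748027605/2292423)*(-1/80769) = -19986738295/9745090173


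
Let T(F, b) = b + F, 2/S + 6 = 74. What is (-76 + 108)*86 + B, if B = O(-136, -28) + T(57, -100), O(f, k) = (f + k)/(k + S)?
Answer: 2581835/951 ≈ 2714.9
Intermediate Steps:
S = 1/34 (S = 2/(-6 + 74) = 2/68 = 2*(1/68) = 1/34 ≈ 0.029412)
T(F, b) = F + b
O(f, k) = (f + k)/(1/34 + k) (O(f, k) = (f + k)/(k + 1/34) = (f + k)/(1/34 + k))
B = -35317/951 (B = 34*(-136 - 28)/(1 + 34*(-28)) + (57 - 100) = 34*(-164)/(1 - 952) - 43 = 34*(-164)/(-951) - 43 = 34*(-1/951)*(-164) - 43 = 5576/951 - 43 = -35317/951 ≈ -37.137)
(-76 + 108)*86 + B = (-76 + 108)*86 - 35317/951 = 32*86 - 35317/951 = 2752 - 35317/951 = 2581835/951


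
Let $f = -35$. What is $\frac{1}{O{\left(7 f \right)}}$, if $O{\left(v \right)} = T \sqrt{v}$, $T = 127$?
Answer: $- \frac{i \sqrt{5}}{4445} \approx - 0.00050305 i$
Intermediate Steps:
$O{\left(v \right)} = 127 \sqrt{v}$
$\frac{1}{O{\left(7 f \right)}} = \frac{1}{127 \sqrt{7 \left(-35\right)}} = \frac{1}{127 \sqrt{-245}} = \frac{1}{127 \cdot 7 i \sqrt{5}} = \frac{1}{889 i \sqrt{5}} = - \frac{i \sqrt{5}}{4445}$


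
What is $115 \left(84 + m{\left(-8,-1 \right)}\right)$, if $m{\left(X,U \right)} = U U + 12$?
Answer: $11155$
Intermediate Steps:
$m{\left(X,U \right)} = 12 + U^{2}$ ($m{\left(X,U \right)} = U^{2} + 12 = 12 + U^{2}$)
$115 \left(84 + m{\left(-8,-1 \right)}\right) = 115 \left(84 + \left(12 + \left(-1\right)^{2}\right)\right) = 115 \left(84 + \left(12 + 1\right)\right) = 115 \left(84 + 13\right) = 115 \cdot 97 = 11155$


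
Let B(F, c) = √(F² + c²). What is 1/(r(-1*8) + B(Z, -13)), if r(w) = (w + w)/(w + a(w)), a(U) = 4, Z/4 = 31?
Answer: -4/15529 + √15545/15529 ≈ 0.0077712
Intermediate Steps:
Z = 124 (Z = 4*31 = 124)
r(w) = 2*w/(4 + w) (r(w) = (w + w)/(w + 4) = (2*w)/(4 + w) = 2*w/(4 + w))
1/(r(-1*8) + B(Z, -13)) = 1/(2*(-1*8)/(4 - 1*8) + √(124² + (-13)²)) = 1/(2*(-8)/(4 - 8) + √(15376 + 169)) = 1/(2*(-8)/(-4) + √15545) = 1/(2*(-8)*(-¼) + √15545) = 1/(4 + √15545)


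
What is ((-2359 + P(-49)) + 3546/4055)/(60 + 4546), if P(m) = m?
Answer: -4880447/9338665 ≈ -0.52261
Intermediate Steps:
((-2359 + P(-49)) + 3546/4055)/(60 + 4546) = ((-2359 - 49) + 3546/4055)/(60 + 4546) = (-2408 + 3546*(1/4055))/4606 = (-2408 + 3546/4055)*(1/4606) = -9760894/4055*1/4606 = -4880447/9338665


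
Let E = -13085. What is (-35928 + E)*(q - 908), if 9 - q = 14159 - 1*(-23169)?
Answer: 1873619951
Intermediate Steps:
q = -37319 (q = 9 - (14159 - 1*(-23169)) = 9 - (14159 + 23169) = 9 - 1*37328 = 9 - 37328 = -37319)
(-35928 + E)*(q - 908) = (-35928 - 13085)*(-37319 - 908) = -49013*(-38227) = 1873619951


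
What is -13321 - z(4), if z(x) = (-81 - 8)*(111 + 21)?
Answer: -1573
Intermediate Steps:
z(x) = -11748 (z(x) = -89*132 = -11748)
-13321 - z(4) = -13321 - 1*(-11748) = -13321 + 11748 = -1573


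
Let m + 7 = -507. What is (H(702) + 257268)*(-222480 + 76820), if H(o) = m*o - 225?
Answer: 15117323100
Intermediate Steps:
m = -514 (m = -7 - 507 = -514)
H(o) = -225 - 514*o (H(o) = -514*o - 225 = -225 - 514*o)
(H(702) + 257268)*(-222480 + 76820) = ((-225 - 514*702) + 257268)*(-222480 + 76820) = ((-225 - 360828) + 257268)*(-145660) = (-361053 + 257268)*(-145660) = -103785*(-145660) = 15117323100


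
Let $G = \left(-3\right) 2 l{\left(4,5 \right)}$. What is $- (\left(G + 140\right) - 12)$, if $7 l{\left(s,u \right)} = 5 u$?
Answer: $- \frac{746}{7} \approx -106.57$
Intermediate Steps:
$l{\left(s,u \right)} = \frac{5 u}{7}$
$G = - \frac{150}{7}$ ($G = \left(-3\right) 2 \cdot \frac{5}{7} \cdot 5 = \left(-6\right) \frac{25}{7} = - \frac{150}{7} \approx -21.429$)
$- (\left(G + 140\right) - 12) = - (\left(- \frac{150}{7} + 140\right) - 12) = - (\frac{830}{7} - 12) = \left(-1\right) \frac{746}{7} = - \frac{746}{7}$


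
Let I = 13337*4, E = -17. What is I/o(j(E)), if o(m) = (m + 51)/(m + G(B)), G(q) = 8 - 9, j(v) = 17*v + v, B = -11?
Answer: 16377836/255 ≈ 64227.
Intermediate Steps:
j(v) = 18*v
G(q) = -1
o(m) = (51 + m)/(-1 + m) (o(m) = (m + 51)/(m - 1) = (51 + m)/(-1 + m))
I = 53348
I/o(j(E)) = 53348/(((51 + 18*(-17))/(-1 + 18*(-17)))) = 53348/(((51 - 306)/(-1 - 306))) = 53348/((-255/(-307))) = 53348/((-1/307*(-255))) = 53348/(255/307) = 53348*(307/255) = 16377836/255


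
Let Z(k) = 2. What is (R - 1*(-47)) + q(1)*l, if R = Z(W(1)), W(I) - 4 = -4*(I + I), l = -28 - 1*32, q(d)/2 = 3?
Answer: -311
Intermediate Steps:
q(d) = 6 (q(d) = 2*3 = 6)
l = -60 (l = -28 - 32 = -60)
W(I) = 4 - 8*I (W(I) = 4 - 4*(I + I) = 4 - 8*I)
R = 2
(R - 1*(-47)) + q(1)*l = (2 - 1*(-47)) + 6*(-60) = (2 + 47) - 360 = 49 - 360 = -311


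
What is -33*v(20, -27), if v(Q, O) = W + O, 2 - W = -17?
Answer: 264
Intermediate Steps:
W = 19 (W = 2 - 1*(-17) = 2 + 17 = 19)
v(Q, O) = 19 + O
-33*v(20, -27) = -33*(19 - 27) = -33*(-8) = 264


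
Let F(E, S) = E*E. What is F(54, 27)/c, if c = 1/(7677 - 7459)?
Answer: 635688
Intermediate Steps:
F(E, S) = E²
c = 1/218 ≈ 0.0045872
F(54, 27)/c = 54²/(1/218) = 2916*218 = 635688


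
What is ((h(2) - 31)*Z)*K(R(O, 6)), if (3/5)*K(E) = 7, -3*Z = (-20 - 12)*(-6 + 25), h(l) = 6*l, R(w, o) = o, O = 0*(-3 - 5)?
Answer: -404320/9 ≈ -44924.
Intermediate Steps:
O = 0 (O = 0*(-8) = 0)
Z = 608/3 (Z = -(-20 - 12)*(-6 + 25)/3 = -(-32)*19/3 = -⅓*(-608) = 608/3 ≈ 202.67)
K(E) = 35/3 (K(E) = (5/3)*7 = 35/3)
((h(2) - 31)*Z)*K(R(O, 6)) = ((6*2 - 31)*(608/3))*(35/3) = ((12 - 31)*(608/3))*(35/3) = -19*608/3*(35/3) = -11552/3*35/3 = -404320/9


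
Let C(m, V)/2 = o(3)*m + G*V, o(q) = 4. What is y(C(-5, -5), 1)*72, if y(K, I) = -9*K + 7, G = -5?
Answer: -5976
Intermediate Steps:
C(m, V) = -10*V + 8*m (C(m, V) = 2*(4*m - 5*V) = 2*(-5*V + 4*m) = -10*V + 8*m)
y(K, I) = 7 - 9*K
y(C(-5, -5), 1)*72 = (7 - 9*(-10*(-5) + 8*(-5)))*72 = (7 - 9*(50 - 40))*72 = (7 - 9*10)*72 = (7 - 90)*72 = -83*72 = -5976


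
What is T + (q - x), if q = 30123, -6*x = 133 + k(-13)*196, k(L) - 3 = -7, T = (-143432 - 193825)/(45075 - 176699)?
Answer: 3950965805/131624 ≈ 30017.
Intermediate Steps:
T = 337257/131624 (T = -337257/(-131624) = -337257*(-1/131624) = 337257/131624 ≈ 2.5623)
k(L) = -4 (k(L) = 3 - 7 = -4)
x = 217/2 (x = -(133 - 4*196)/6 = -(133 - 784)/6 = -⅙*(-651) = 217/2 ≈ 108.50)
T + (q - x) = 337257/131624 + (30123 - 1*217/2) = 337257/131624 + (30123 - 217/2) = 337257/131624 + 60029/2 = 3950965805/131624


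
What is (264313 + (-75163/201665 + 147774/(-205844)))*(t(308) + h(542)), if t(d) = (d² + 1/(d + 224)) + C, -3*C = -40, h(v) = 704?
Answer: 836876667600346730375239/33126201147480 ≈ 2.5263e+10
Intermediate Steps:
C = 40/3 (C = -⅓*(-40) = 40/3 ≈ 13.333)
t(d) = 40/3 + d² + 1/(224 + d) (t(d) = (d² + 1/(d + 224)) + 40/3 = (d² + 1/(224 + d)) + 40/3 = 40/3 + d² + 1/(224 + d))
(264313 + (-75163/201665 + 147774/(-205844)))*(t(308) + h(542)) = (264313 + (-75163/201665 + 147774/(-205844)))*((8963 + 3*308³ + 40*308 + 672*308²)/(3*(224 + 308)) + 704) = (264313 + (-75163*1/201665 + 147774*(-1/205844)))*((⅓)*(8963 + 3*29218112 + 12320 + 672*94864)/532 + 704) = (264313 + (-75163/201665 - 73887/102922))*((⅓)*(1/532)*(8963 + 87654336 + 12320 + 63748608) + 704) = (264313 - 22636348141/20755765130)*((⅓)*(1/532)*151424227 + 704) = 5485995912457549*(151424227/1596 + 704)/20755765130 = (5485995912457549/20755765130)*(152547811/1596) = 836876667600346730375239/33126201147480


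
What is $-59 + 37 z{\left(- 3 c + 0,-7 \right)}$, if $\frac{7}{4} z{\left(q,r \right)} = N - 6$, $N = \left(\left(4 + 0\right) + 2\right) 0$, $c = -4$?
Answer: $- \frac{1301}{7} \approx -185.86$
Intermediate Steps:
$N = 0$ ($N = \left(4 + 2\right) 0 = 6 \cdot 0 = 0$)
$z{\left(q,r \right)} = - \frac{24}{7}$ ($z{\left(q,r \right)} = \frac{4 \left(0 - 6\right)}{7} = \frac{4}{7} \left(-6\right) = - \frac{24}{7}$)
$-59 + 37 z{\left(- 3 c + 0,-7 \right)} = -59 + 37 \left(- \frac{24}{7}\right) = -59 - \frac{888}{7} = - \frac{1301}{7}$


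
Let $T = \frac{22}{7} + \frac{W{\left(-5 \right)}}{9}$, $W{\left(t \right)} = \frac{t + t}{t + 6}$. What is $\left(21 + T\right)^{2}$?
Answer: $\frac{2105401}{3969} \approx 530.46$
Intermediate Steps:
$W{\left(t \right)} = \frac{2 t}{6 + t}$
$T = \frac{128}{63}$ ($T = \frac{22}{7} + \frac{2 \left(-5\right) \frac{1}{6 - 5}}{9} = 22 \cdot \frac{1}{7} + 2 \left(-5\right) 1^{-1} \cdot \frac{1}{9} = \frac{22}{7} + 2 \left(-5\right) 1 \cdot \frac{1}{9} = \frac{22}{7} - \frac{10}{9} = \frac{128}{63} \approx 2.0317$)
$\left(21 + T\right)^{2} = \left(21 + \frac{128}{63}\right)^{2} = \left(\frac{1451}{63}\right)^{2} = \frac{2105401}{3969}$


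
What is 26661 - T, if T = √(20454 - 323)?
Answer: 26661 - √20131 ≈ 26519.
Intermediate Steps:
T = √20131 ≈ 141.88
26661 - T = 26661 - √20131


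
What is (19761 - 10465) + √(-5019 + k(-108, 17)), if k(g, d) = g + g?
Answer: 9296 + I*√5235 ≈ 9296.0 + 72.353*I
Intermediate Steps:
k(g, d) = 2*g
(19761 - 10465) + √(-5019 + k(-108, 17)) = (19761 - 10465) + √(-5019 + 2*(-108)) = 9296 + √(-5019 - 216) = 9296 + √(-5235) = 9296 + I*√5235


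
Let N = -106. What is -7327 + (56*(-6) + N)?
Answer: -7769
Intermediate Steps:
-7327 + (56*(-6) + N) = -7327 + (56*(-6) - 106) = -7327 + (-336 - 106) = -7327 - 442 = -7769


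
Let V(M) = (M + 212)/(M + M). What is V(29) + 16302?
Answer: 945757/58 ≈ 16306.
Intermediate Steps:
V(M) = (212 + M)/(2*M) (V(M) = (212 + M)/((2*M)) = (212 + M)*(1/(2*M)) = (212 + M)/(2*M))
V(29) + 16302 = (1/2)*(212 + 29)/29 + 16302 = (1/2)*(1/29)*241 + 16302 = 241/58 + 16302 = 945757/58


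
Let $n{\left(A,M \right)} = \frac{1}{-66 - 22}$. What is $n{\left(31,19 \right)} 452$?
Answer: $- \frac{113}{22} \approx -5.1364$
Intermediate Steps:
$n{\left(A,M \right)} = - \frac{1}{88}$ ($n{\left(A,M \right)} = \frac{1}{-88} = - \frac{1}{88}$)
$n{\left(31,19 \right)} 452 = \left(- \frac{1}{88}\right) 452 = - \frac{113}{22}$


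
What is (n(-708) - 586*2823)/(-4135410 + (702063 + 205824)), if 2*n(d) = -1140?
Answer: 42432/82757 ≈ 0.51273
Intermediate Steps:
n(d) = -570 (n(d) = (½)*(-1140) = -570)
(n(-708) - 586*2823)/(-4135410 + (702063 + 205824)) = (-570 - 586*2823)/(-4135410 + (702063 + 205824)) = (-570 - 1654278)/(-4135410 + 907887) = -1654848/(-3227523) = -1654848*(-1/3227523) = 42432/82757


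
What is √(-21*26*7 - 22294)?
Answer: 2*I*√6529 ≈ 161.6*I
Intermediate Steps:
√(-21*26*7 - 22294) = √(-546*7 - 22294) = √(-3822 - 22294) = √(-26116) = 2*I*√6529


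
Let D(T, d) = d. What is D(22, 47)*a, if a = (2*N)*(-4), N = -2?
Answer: 752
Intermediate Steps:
a = 16 (a = (2*(-2))*(-4) = -4*(-4) = 16)
D(22, 47)*a = 47*16 = 752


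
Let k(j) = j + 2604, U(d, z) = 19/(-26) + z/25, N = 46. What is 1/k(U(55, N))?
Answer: 650/1693321 ≈ 0.00038386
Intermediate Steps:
U(d, z) = -19/26 + z/25 (U(d, z) = 19*(-1/26) + z*(1/25) = -19/26 + z/25)
k(j) = 2604 + j
1/k(U(55, N)) = 1/(2604 + (-19/26 + (1/25)*46)) = 1/(2604 + (-19/26 + 46/25)) = 1/(2604 + 721/650) = 1/(1693321/650) = 650/1693321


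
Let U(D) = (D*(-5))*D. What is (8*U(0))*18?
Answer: 0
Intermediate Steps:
U(D) = -5*D² (U(D) = (-5*D)*D = -5*D²)
(8*U(0))*18 = (8*(-5*0²))*18 = (8*(-5*0))*18 = (8*0)*18 = 0*18 = 0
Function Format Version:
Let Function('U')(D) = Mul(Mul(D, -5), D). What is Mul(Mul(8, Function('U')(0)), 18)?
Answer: 0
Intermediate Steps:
Function('U')(D) = Mul(-5, Pow(D, 2)) (Function('U')(D) = Mul(Mul(-5, D), D) = Mul(-5, Pow(D, 2)))
Mul(Mul(8, Function('U')(0)), 18) = Mul(Mul(8, Mul(-5, Pow(0, 2))), 18) = Mul(Mul(8, Mul(-5, 0)), 18) = Mul(Mul(8, 0), 18) = Mul(0, 18) = 0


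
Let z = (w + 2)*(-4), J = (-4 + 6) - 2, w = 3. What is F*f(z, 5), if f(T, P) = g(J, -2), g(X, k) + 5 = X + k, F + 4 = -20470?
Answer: 143318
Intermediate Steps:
F = -20474 (F = -4 - 20470 = -20474)
J = 0 (J = 2 - 2 = 0)
g(X, k) = -5 + X + k (g(X, k) = -5 + (X + k) = -5 + X + k)
z = -20 (z = (3 + 2)*(-4) = 5*(-4) = -20)
f(T, P) = -7 (f(T, P) = -5 + 0 - 2 = -7)
F*f(z, 5) = -20474*(-7) = 143318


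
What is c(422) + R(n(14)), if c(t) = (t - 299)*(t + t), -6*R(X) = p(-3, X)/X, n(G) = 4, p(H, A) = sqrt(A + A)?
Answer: 103812 - sqrt(2)/12 ≈ 1.0381e+5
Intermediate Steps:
p(H, A) = sqrt(2)*sqrt(A) (p(H, A) = sqrt(2*A) = sqrt(2)*sqrt(A))
R(X) = -sqrt(2)/(6*sqrt(X)) (R(X) = -sqrt(2)*sqrt(X)/(6*X) = -sqrt(2)/(6*sqrt(X)))
c(t) = 2*t*(-299 + t) (c(t) = (-299 + t)*(2*t) = 2*t*(-299 + t))
c(422) + R(n(14)) = 2*422*(-299 + 422) - sqrt(2)/(6*sqrt(4)) = 2*422*123 - 1/6*sqrt(2)*1/2 = 103812 - sqrt(2)/12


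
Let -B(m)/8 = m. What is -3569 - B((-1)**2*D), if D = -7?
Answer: -3625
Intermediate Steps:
B(m) = -8*m
-3569 - B((-1)**2*D) = -3569 - (-8)*(-1)**2*(-7) = -3569 - (-8)*1*(-7) = -3569 - (-8)*(-7) = -3569 - 1*56 = -3569 - 56 = -3625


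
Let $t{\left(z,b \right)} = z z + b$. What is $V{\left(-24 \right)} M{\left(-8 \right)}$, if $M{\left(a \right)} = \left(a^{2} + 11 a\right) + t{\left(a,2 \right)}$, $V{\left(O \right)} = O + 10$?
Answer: $-588$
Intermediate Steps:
$t{\left(z,b \right)} = b + z^{2}$ ($t{\left(z,b \right)} = z^{2} + b = b + z^{2}$)
$V{\left(O \right)} = 10 + O$
$M{\left(a \right)} = 2 + 2 a^{2} + 11 a$ ($M{\left(a \right)} = \left(a^{2} + 11 a\right) + \left(2 + a^{2}\right) = 2 + 2 a^{2} + 11 a$)
$V{\left(-24 \right)} M{\left(-8 \right)} = \left(10 - 24\right) \left(2 + 2 \left(-8\right)^{2} + 11 \left(-8\right)\right) = - 14 \left(2 + 2 \cdot 64 - 88\right) = - 14 \left(2 + 128 - 88\right) = \left(-14\right) 42 = -588$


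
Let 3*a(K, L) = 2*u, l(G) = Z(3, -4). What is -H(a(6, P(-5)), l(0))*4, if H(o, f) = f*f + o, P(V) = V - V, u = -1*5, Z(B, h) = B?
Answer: -68/3 ≈ -22.667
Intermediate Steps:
l(G) = 3
u = -5
P(V) = 0
a(K, L) = -10/3 (a(K, L) = (2*(-5))/3 = (⅓)*(-10) = -10/3)
H(o, f) = o + f² (H(o, f) = f² + o = o + f²)
-H(a(6, P(-5)), l(0))*4 = -(-10/3 + 3²)*4 = -(-10/3 + 9)*4 = -17*4/3 = -1*68/3 = -68/3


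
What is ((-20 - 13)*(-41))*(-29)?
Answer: -39237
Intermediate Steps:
((-20 - 13)*(-41))*(-29) = -33*(-41)*(-29) = 1353*(-29) = -39237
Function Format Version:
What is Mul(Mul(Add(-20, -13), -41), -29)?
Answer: -39237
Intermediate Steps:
Mul(Mul(Add(-20, -13), -41), -29) = Mul(Mul(-33, -41), -29) = Mul(1353, -29) = -39237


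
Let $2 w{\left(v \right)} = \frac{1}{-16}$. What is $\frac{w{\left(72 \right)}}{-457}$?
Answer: $\frac{1}{14624} \approx 6.8381 \cdot 10^{-5}$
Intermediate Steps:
$w{\left(v \right)} = - \frac{1}{32}$ ($w{\left(v \right)} = \frac{1}{2 \left(-16\right)} = \frac{1}{2} \left(- \frac{1}{16}\right) = - \frac{1}{32}$)
$\frac{w{\left(72 \right)}}{-457} = - \frac{1}{32 \left(-457\right)} = \left(- \frac{1}{32}\right) \left(- \frac{1}{457}\right) = \frac{1}{14624}$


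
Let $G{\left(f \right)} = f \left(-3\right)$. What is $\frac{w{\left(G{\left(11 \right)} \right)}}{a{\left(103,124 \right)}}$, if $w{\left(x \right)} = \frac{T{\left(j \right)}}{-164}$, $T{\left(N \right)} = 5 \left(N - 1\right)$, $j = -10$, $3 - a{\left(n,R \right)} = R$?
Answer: $- \frac{5}{1804} \approx -0.0027716$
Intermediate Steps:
$a{\left(n,R \right)} = 3 - R$
$T{\left(N \right)} = -5 + 5 N$ ($T{\left(N \right)} = 5 \left(-1 + N\right) = -5 + 5 N$)
$G{\left(f \right)} = - 3 f$
$w{\left(x \right)} = \frac{55}{164}$ ($w{\left(x \right)} = \frac{-5 + 5 \left(-10\right)}{-164} = \left(-5 - 50\right) \left(- \frac{1}{164}\right) = \left(-55\right) \left(- \frac{1}{164}\right) = \frac{55}{164}$)
$\frac{w{\left(G{\left(11 \right)} \right)}}{a{\left(103,124 \right)}} = \frac{55}{164 \left(3 - 124\right)} = \frac{55}{164 \left(-121\right)} = \frac{55}{164} \left(- \frac{1}{121}\right) = - \frac{5}{1804}$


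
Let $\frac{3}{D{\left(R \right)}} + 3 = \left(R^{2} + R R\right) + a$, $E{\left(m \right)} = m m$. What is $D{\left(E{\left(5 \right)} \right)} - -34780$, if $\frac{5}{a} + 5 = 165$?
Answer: $\frac{1387895996}{39905} \approx 34780.0$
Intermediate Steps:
$a = \frac{1}{32}$ ($a = \frac{5}{-5 + 165} = \frac{5}{160} = 5 \cdot \frac{1}{160} = \frac{1}{32} \approx 0.03125$)
$E{\left(m \right)} = m^{2}$
$D{\left(R \right)} = \frac{3}{- \frac{95}{32} + 2 R^{2}}$ ($D{\left(R \right)} = \frac{3}{-3 + \left(\left(R^{2} + R R\right) + \frac{1}{32}\right)} = \frac{3}{-3 + \left(\left(R^{2} + R^{2}\right) + \frac{1}{32}\right)} = \frac{3}{-3 + \left(2 R^{2} + \frac{1}{32}\right)} = \frac{3}{-3 + \left(\frac{1}{32} + 2 R^{2}\right)} = \frac{3}{- \frac{95}{32} + 2 R^{2}}$)
$D{\left(E{\left(5 \right)} \right)} - -34780 = \frac{96}{-95 + 64 \left(5^{2}\right)^{2}} - -34780 = \frac{96}{-95 + 64 \cdot 25^{2}} + 34780 = \frac{96}{-95 + 64 \cdot 625} + 34780 = \frac{96}{-95 + 40000} + 34780 = \frac{96}{39905} + 34780 = \frac{1387895996}{39905}$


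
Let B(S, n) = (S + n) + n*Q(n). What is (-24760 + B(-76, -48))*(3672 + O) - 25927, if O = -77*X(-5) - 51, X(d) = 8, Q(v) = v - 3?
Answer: -67446107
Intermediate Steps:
Q(v) = -3 + v
O = -667 (O = -77*8 - 51 = -616 - 51 = -667)
B(S, n) = S + n + n*(-3 + n) (B(S, n) = (S + n) + n*(-3 + n) = S + n + n*(-3 + n))
(-24760 + B(-76, -48))*(3672 + O) - 25927 = (-24760 + (-76 - 48 - 48*(-3 - 48)))*(3672 - 667) - 25927 = (-24760 + (-76 - 48 - 48*(-51)))*3005 - 25927 = (-24760 + (-76 - 48 + 2448))*3005 - 25927 = (-24760 + 2324)*3005 - 25927 = -22436*3005 - 25927 = -67420180 - 25927 = -67446107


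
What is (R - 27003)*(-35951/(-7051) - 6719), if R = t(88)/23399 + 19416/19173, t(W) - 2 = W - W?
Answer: 191155812941936081406/1054427756459 ≈ 1.8129e+8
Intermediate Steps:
t(W) = 2 (t(W) = 2 + (W - W) = 2 + 0 = 2)
R = 151451110/149543009 (R = 2/23399 + 19416/19173 = 2*(1/23399) + 19416*(1/19173) = 2/23399 + 6472/6391 = 151451110/149543009 ≈ 1.0128)
(R - 27003)*(-35951/(-7051) - 6719) = (151451110/149543009 - 27003)*(-35951/(-7051) - 6719) = -4037958420917*(-35951*(-1/7051) - 6719)/149543009 = -4037958420917*(35951/7051 - 6719)/149543009 = -4037958420917/149543009*(-47339718/7051) = 191155812941936081406/1054427756459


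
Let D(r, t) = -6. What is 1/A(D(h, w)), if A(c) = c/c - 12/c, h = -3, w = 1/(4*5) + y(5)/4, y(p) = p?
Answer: 1/3 ≈ 0.33333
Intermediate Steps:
w = 13/10 (w = 1/(4*5) + 5/4 = (1/4)*(1/5) + 5*(1/4) = 1/20 + 5/4 = 13/10 ≈ 1.3000)
A(c) = 1 - 12/c
1/A(D(h, w)) = 1/((-12 - 6)/(-6)) = 1/(-1/6*(-18)) = 1/3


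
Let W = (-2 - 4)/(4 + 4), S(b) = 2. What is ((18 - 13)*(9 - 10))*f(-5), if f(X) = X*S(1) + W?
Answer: 215/4 ≈ 53.750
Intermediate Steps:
W = -3/4 (W = -6/8 = -6*1/8 = -3/4 ≈ -0.75000)
f(X) = -3/4 + 2*X (f(X) = X*2 - 3/4 = 2*X - 3/4 = -3/4 + 2*X)
((18 - 13)*(9 - 10))*f(-5) = ((18 - 13)*(9 - 10))*(-3/4 + 2*(-5)) = (5*(-1))*(-3/4 - 10) = -5*(-43/4) = 215/4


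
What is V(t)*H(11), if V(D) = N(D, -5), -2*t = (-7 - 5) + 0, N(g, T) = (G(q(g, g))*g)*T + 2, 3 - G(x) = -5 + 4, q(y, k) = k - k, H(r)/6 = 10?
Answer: -7080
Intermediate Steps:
H(r) = 60 (H(r) = 6*10 = 60)
q(y, k) = 0
G(x) = 4 (G(x) = 3 - (-5 + 4) = 3 - 1*(-1) = 3 + 1 = 4)
N(g, T) = 2 + 4*T*g (N(g, T) = (4*g)*T + 2 = 4*T*g + 2 = 2 + 4*T*g)
t = 6 (t = -((-7 - 5) + 0)/2 = -(-12 + 0)/2 = -½*(-12) = 6)
V(D) = 2 - 20*D (V(D) = 2 + 4*(-5)*D = 2 - 20*D)
V(t)*H(11) = (2 - 20*6)*60 = (2 - 120)*60 = -118*60 = -7080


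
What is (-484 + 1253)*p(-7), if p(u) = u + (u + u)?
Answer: -16149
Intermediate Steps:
p(u) = 3*u (p(u) = u + 2*u = 3*u)
(-484 + 1253)*p(-7) = (-484 + 1253)*(3*(-7)) = 769*(-21) = -16149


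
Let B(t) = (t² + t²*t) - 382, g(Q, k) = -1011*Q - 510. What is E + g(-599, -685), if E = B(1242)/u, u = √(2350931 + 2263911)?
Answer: 605079 + 958703335*√4614842/2307421 ≈ 1.4976e+6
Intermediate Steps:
g(Q, k) = -510 - 1011*Q
B(t) = -382 + t² + t³ (B(t) = (t² + t³) - 382 = -382 + t² + t³)
u = √4614842 ≈ 2148.2
E = 958703335*√4614842/2307421 (E = (-382 + 1242² + 1242³)/(√4614842) = (-382 + 1542564 + 1915864488)*(√4614842/4614842) = 1917406670*(√4614842/4614842) = 958703335*√4614842/2307421 ≈ 8.9256e+5)
E + g(-599, -685) = 958703335*√4614842/2307421 + (-510 - 1011*(-599)) = 958703335*√4614842/2307421 + (-510 + 605589) = 958703335*√4614842/2307421 + 605079 = 605079 + 958703335*√4614842/2307421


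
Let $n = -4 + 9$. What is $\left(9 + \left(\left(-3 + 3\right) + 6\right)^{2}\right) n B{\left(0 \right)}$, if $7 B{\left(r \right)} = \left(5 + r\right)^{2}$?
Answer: $\frac{5625}{7} \approx 803.57$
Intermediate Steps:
$n = 5$
$B{\left(r \right)} = \frac{\left(5 + r\right)^{2}}{7}$
$\left(9 + \left(\left(-3 + 3\right) + 6\right)^{2}\right) n B{\left(0 \right)} = \left(9 + \left(\left(-3 + 3\right) + 6\right)^{2}\right) 5 \frac{\left(5 + 0\right)^{2}}{7} = \left(9 + \left(0 + 6\right)^{2}\right) 5 \frac{5^{2}}{7} = \left(9 + 6^{2}\right) 5 \cdot \frac{1}{7} \cdot 25 = \left(9 + 36\right) 5 \cdot \frac{25}{7} = 45 \cdot 5 \cdot \frac{25}{7} = 225 \cdot \frac{25}{7} = \frac{5625}{7}$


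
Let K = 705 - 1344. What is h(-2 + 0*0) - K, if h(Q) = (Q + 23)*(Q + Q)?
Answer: 555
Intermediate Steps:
K = -639
h(Q) = 2*Q*(23 + Q) (h(Q) = (23 + Q)*(2*Q) = 2*Q*(23 + Q))
h(-2 + 0*0) - K = 2*(-2 + 0*0)*(23 + (-2 + 0*0)) - 1*(-639) = 2*(-2 + 0)*(23 + (-2 + 0)) + 639 = 2*(-2)*(23 - 2) + 639 = 2*(-2)*21 + 639 = -84 + 639 = 555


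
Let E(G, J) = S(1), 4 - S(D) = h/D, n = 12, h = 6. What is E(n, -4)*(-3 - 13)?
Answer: 32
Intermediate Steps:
S(D) = 4 - 6/D
E(G, J) = -2 (E(G, J) = 4 - 6/1 = 4 - 6*1 = 4 - 6 = -2)
E(n, -4)*(-3 - 13) = -2*(-3 - 13) = -2*(-16) = 32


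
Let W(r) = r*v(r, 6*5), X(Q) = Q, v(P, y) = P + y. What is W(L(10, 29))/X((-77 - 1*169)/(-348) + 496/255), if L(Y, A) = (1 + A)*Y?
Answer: 1464210000/39223 ≈ 37330.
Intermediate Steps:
L(Y, A) = Y*(1 + A)
W(r) = r*(30 + r) (W(r) = r*(r + 6*5) = r*(r + 30) = r*(30 + r))
W(L(10, 29))/X((-77 - 1*169)/(-348) + 496/255) = ((10*(1 + 29))*(30 + 10*(1 + 29)))/((-77 - 1*169)/(-348) + 496/255) = ((10*30)*(30 + 10*30))/((-77 - 169)*(-1/348) + 496*(1/255)) = (300*(30 + 300))/(-246*(-1/348) + 496/255) = (300*330)/(41/58 + 496/255) = 99000/(39223/14790) = 99000*(14790/39223) = 1464210000/39223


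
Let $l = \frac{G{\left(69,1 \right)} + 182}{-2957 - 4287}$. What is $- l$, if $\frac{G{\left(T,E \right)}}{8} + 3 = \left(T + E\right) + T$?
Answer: $\frac{635}{3622} \approx 0.17532$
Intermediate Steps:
$G{\left(T,E \right)} = -24 + 8 E + 16 T$ ($G{\left(T,E \right)} = -24 + 8 \left(\left(T + E\right) + T\right) = -24 + 8 \left(\left(E + T\right) + T\right) = -24 + 8 \left(E + 2 T\right) = -24 + \left(8 E + 16 T\right) = -24 + 8 E + 16 T$)
$l = - \frac{635}{3622}$ ($l = \frac{\left(-24 + 8 \cdot 1 + 16 \cdot 69\right) + 182}{-2957 - 4287} = \frac{\left(-24 + 8 + 1104\right) + 182}{-7244} = \left(1088 + 182\right) \left(- \frac{1}{7244}\right) = 1270 \left(- \frac{1}{7244}\right) = - \frac{635}{3622} \approx -0.17532$)
$- l = \left(-1\right) \left(- \frac{635}{3622}\right) = \frac{635}{3622}$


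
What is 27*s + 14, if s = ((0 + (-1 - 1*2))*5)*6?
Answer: -2416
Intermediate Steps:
s = -90 (s = ((0 + (-1 - 2))*5)*6 = ((0 - 3)*5)*6 = -3*5*6 = -15*6 = -90)
27*s + 14 = 27*(-90) + 14 = -2430 + 14 = -2416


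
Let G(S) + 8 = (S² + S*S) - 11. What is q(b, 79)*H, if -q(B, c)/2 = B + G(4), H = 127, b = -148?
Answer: 34290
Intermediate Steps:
G(S) = -19 + 2*S² (G(S) = -8 + ((S² + S*S) - 11) = -8 + ((S² + S²) - 11) = -8 + (2*S² - 11) = -8 + (-11 + 2*S²) = -19 + 2*S²)
q(B, c) = -26 - 2*B (q(B, c) = -2*(B + (-19 + 2*4²)) = -2*(B + (-19 + 2*16)) = -2*(B + (-19 + 32)) = -2*(B + 13) = -2*(13 + B) = -26 - 2*B)
q(b, 79)*H = (-26 - 2*(-148))*127 = (-26 + 296)*127 = 270*127 = 34290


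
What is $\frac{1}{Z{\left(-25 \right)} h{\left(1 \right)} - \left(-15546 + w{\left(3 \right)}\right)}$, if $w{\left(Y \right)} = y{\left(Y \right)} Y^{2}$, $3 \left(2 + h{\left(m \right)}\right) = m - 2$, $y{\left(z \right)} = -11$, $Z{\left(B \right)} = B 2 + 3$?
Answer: $\frac{3}{47264} \approx 6.3473 \cdot 10^{-5}$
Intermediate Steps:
$Z{\left(B \right)} = 3 + 2 B$ ($Z{\left(B \right)} = 2 B + 3 = 3 + 2 B$)
$h{\left(m \right)} = - \frac{8}{3} + \frac{m}{3}$ ($h{\left(m \right)} = -2 + \frac{m - 2}{3} = -2 + \frac{-2 + m}{3} = -2 + \left(- \frac{2}{3} + \frac{m}{3}\right) = - \frac{8}{3} + \frac{m}{3}$)
$w{\left(Y \right)} = - 11 Y^{2}$
$\frac{1}{Z{\left(-25 \right)} h{\left(1 \right)} - \left(-15546 + w{\left(3 \right)}\right)} = \frac{1}{\left(3 + 2 \left(-25\right)\right) \left(- \frac{8}{3} + \frac{1}{3} \cdot 1\right) + \left(15546 - - 11 \cdot 3^{2}\right)} = \frac{1}{\left(3 - 50\right) \left(- \frac{8}{3} + \frac{1}{3}\right) + \left(15546 - \left(-11\right) 9\right)} = \frac{1}{\left(-47\right) \left(- \frac{7}{3}\right) + \left(15546 - -99\right)} = \frac{1}{\frac{329}{3} + \left(15546 + 99\right)} = \frac{1}{\frac{329}{3} + 15645} = \frac{1}{\frac{47264}{3}} = \frac{3}{47264}$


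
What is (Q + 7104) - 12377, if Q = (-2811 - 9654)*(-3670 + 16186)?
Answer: -156017213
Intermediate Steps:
Q = -156011940 (Q = -12465*12516 = -156011940)
(Q + 7104) - 12377 = (-156011940 + 7104) - 12377 = -156004836 - 12377 = -156017213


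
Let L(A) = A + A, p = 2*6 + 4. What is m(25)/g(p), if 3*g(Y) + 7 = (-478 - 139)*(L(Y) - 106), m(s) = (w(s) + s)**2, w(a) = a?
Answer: 2500/15217 ≈ 0.16429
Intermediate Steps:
p = 16 (p = 12 + 4 = 16)
L(A) = 2*A
m(s) = 4*s**2 (m(s) = (s + s)**2 = (2*s)**2 = 4*s**2)
g(Y) = 65395/3 - 1234*Y/3 (g(Y) = -7/3 + ((-478 - 139)*(2*Y - 106))/3 = -7/3 + (-617*(-106 + 2*Y))/3 = -7/3 + (65402 - 1234*Y)/3 = -7/3 + (65402/3 - 1234*Y/3) = 65395/3 - 1234*Y/3)
m(25)/g(p) = (4*25**2)/(65395/3 - 1234/3*16) = (4*625)/(65395/3 - 19744/3) = 2500/15217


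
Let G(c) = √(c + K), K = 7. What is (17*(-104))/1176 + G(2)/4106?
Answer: -906985/603582 ≈ -1.5027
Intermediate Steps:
G(c) = √(7 + c) (G(c) = √(c + 7) = √(7 + c))
(17*(-104))/1176 + G(2)/4106 = (17*(-104))/1176 + √(7 + 2)/4106 = -1768*1/1176 + √9*(1/4106) = -221/147 + 3*(1/4106) = -221/147 + 3/4106 = -906985/603582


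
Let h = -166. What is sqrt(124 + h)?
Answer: I*sqrt(42) ≈ 6.4807*I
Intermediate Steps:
sqrt(124 + h) = sqrt(124 - 166) = sqrt(-42) = I*sqrt(42)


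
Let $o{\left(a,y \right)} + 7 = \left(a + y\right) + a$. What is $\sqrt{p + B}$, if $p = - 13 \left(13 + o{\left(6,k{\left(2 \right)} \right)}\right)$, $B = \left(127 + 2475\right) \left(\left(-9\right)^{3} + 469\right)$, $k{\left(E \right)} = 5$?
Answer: $i \sqrt{676819} \approx 822.69 i$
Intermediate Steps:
$o{\left(a,y \right)} = -7 + y + 2 a$ ($o{\left(a,y \right)} = -7 + \left(\left(a + y\right) + a\right) = -7 + \left(y + 2 a\right) = -7 + y + 2 a$)
$B = -676520$ ($B = 2602 \left(-729 + 469\right) = 2602 \left(-260\right) = -676520$)
$p = -299$ ($p = - 13 \left(13 + \left(-7 + 5 + 2 \cdot 6\right)\right) = - 13 \left(13 + \left(-7 + 5 + 12\right)\right) = - 13 \left(13 + 10\right) = \left(-13\right) 23 = -299$)
$\sqrt{p + B} = \sqrt{-299 - 676520} = \sqrt{-676819} = i \sqrt{676819}$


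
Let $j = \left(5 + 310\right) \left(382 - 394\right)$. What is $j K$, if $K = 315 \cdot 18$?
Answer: $-21432600$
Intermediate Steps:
$K = 5670$
$j = -3780$ ($j = 315 \left(-12\right) = -3780$)
$j K = \left(-3780\right) 5670 = -21432600$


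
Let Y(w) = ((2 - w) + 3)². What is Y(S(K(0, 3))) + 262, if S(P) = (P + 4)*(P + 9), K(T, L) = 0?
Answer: 1223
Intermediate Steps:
S(P) = (4 + P)*(9 + P)
Y(w) = (5 - w)²
Y(S(K(0, 3))) + 262 = (-5 + (36 + 0² + 13*0))² + 262 = (-5 + (36 + 0 + 0))² + 262 = (-5 + 36)² + 262 = 31² + 262 = 961 + 262 = 1223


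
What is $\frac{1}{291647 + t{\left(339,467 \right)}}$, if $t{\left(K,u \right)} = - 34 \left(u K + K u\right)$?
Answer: $- \frac{1}{10473637} \approx -9.5478 \cdot 10^{-8}$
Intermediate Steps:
$t{\left(K,u \right)} = - 68 K u$ ($t{\left(K,u \right)} = - 34 \left(K u + K u\right) = - 34 \cdot 2 K u = - 68 K u$)
$\frac{1}{291647 + t{\left(339,467 \right)}} = \frac{1}{291647 - 23052 \cdot 467} = \frac{1}{291647 - 10765284} = \frac{1}{-10473637} = - \frac{1}{10473637}$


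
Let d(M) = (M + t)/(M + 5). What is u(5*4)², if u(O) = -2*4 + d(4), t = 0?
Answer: 4624/81 ≈ 57.086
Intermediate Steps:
d(M) = M/(5 + M) (d(M) = (M + 0)/(M + 5) = M/(5 + M))
u(O) = -68/9 (u(O) = -2*4 + 4/(5 + 4) = -8 + 4/9 = -68/9)
u(5*4)² = (-68/9)² = 4624/81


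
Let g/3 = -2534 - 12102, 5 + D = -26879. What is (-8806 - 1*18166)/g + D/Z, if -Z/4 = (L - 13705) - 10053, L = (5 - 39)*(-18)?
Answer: 82297061/254073642 ≈ 0.32391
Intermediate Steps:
D = -26884 (D = -5 - 26879 = -26884)
L = 612 (L = -34*(-18) = 612)
g = -43908 (g = 3*(-2534 - 12102) = 3*(-14636) = -43908)
Z = 92584 (Z = -4*((612 - 13705) - 10053) = -4*(-13093 - 10053) = -4*(-23146) = 92584)
(-8806 - 1*18166)/g + D/Z = (-8806 - 1*18166)/(-43908) - 26884/92584 = (-8806 - 18166)*(-1/43908) - 26884*1/92584 = -26972*(-1/43908) - 6721/23146 = 6743/10977 - 6721/23146 = 82297061/254073642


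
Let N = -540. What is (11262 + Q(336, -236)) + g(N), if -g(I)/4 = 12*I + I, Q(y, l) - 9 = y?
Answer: 39687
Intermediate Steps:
Q(y, l) = 9 + y
g(I) = -52*I (g(I) = -4*(12*I + I) = -52*I)
(11262 + Q(336, -236)) + g(N) = (11262 + (9 + 336)) - 52*(-540) = (11262 + 345) + 28080 = 11607 + 28080 = 39687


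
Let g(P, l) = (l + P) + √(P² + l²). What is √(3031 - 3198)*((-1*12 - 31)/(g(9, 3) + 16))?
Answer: -602*I*√167/347 + 129*I*√1670/694 ≈ -14.823*I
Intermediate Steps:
g(P, l) = P + l + √(P² + l²) (g(P, l) = (P + l) + √(P² + l²) = P + l + √(P² + l²))
√(3031 - 3198)*((-1*12 - 31)/(g(9, 3) + 16)) = √(3031 - 3198)*((-1*12 - 31)/((9 + 3 + √(9² + 3²)) + 16)) = √(-167)*((-12 - 31)/((9 + 3 + √(81 + 9)) + 16)) = (I*√167)*(-43/((9 + 3 + √90) + 16)) = (I*√167)*(-43/((9 + 3 + 3*√10) + 16)) = (I*√167)*(-43/((12 + 3*√10) + 16)) = (I*√167)*(-43/(28 + 3*√10)) = -43*I*√167/(28 + 3*√10)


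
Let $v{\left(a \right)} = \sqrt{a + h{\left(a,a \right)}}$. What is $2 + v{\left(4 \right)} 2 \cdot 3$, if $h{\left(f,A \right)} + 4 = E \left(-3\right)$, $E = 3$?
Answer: $2 + 18 i \approx 2.0 + 18.0 i$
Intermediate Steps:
$h{\left(f,A \right)} = -13$ ($h{\left(f,A \right)} = -4 + 3 \left(-3\right) = -4 - 9 = -13$)
$v{\left(a \right)} = \sqrt{-13 + a}$ ($v{\left(a \right)} = \sqrt{a - 13} = \sqrt{-13 + a}$)
$2 + v{\left(4 \right)} 2 \cdot 3 = 2 + \sqrt{-13 + 4} \cdot 2 \cdot 3 = 2 + \sqrt{-9} \cdot 6 = 2 + 3 i 6 = 2 + 18 i$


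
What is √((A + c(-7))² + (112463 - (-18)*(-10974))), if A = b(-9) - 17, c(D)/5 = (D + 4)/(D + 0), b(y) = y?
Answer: 2*I*√1035123/7 ≈ 290.69*I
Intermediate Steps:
c(D) = 5*(4 + D)/D (c(D) = 5*((D + 4)/(D + 0)) = 5*((4 + D)/D) = 5*(4 + D)/D)
A = -26 (A = -9 - 17 = -26)
√((A + c(-7))² + (112463 - (-18)*(-10974))) = √((-26 + (5 + 20/(-7)))² + (112463 - (-18)*(-10974))) = √((-26 + (5 + 20*(-⅐)))² + (112463 - 1*197532)) = √((-26 + (5 - 20/7))² + (112463 - 197532)) = √((-26 + 15/7)² - 85069) = √((-167/7)² - 85069) = √(27889/49 - 85069) = √(-4140492/49) = 2*I*√1035123/7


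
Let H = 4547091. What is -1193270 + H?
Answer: 3353821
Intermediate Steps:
-1193270 + H = -1193270 + 4547091 = 3353821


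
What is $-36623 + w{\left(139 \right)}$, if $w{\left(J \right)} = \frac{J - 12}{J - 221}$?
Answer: $- \frac{3003213}{82} \approx -36625.0$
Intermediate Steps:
$w{\left(J \right)} = \frac{-12 + J}{-221 + J}$
$-36623 + w{\left(139 \right)} = -36623 + \frac{-12 + 139}{-221 + 139} = -36623 + \frac{1}{-82} \cdot 127 = -36623 - \frac{127}{82} = - \frac{3003213}{82}$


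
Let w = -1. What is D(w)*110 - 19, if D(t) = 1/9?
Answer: -61/9 ≈ -6.7778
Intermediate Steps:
D(t) = 1/9
D(w)*110 - 19 = (1/9)*110 - 19 = 110/9 - 19 = -61/9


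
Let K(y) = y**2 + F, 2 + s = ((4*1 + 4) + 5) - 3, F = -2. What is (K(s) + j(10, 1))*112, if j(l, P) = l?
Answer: 8064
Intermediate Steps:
s = 8 (s = -2 + (((4*1 + 4) + 5) - 3) = -2 + (((4 + 4) + 5) - 3) = -2 + ((8 + 5) - 3) = -2 + (13 - 3) = -2 + 10 = 8)
K(y) = -2 + y**2 (K(y) = y**2 - 2 = -2 + y**2)
(K(s) + j(10, 1))*112 = ((-2 + 8**2) + 10)*112 = ((-2 + 64) + 10)*112 = (62 + 10)*112 = 72*112 = 8064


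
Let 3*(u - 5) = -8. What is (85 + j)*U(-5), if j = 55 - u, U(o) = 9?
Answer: 1239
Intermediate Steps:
u = 7/3 (u = 5 + (⅓)*(-8) = 5 - 8/3 = 7/3 ≈ 2.3333)
j = 158/3 (j = 55 - 1*7/3 = 55 - 7/3 = 158/3 ≈ 52.667)
(85 + j)*U(-5) = (85 + 158/3)*9 = (413/3)*9 = 1239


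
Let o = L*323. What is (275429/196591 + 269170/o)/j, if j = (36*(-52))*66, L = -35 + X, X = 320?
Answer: -1423109383/40653515272032 ≈ -3.5006e-5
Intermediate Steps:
L = 285 (L = -35 + 320 = 285)
o = 92055 (o = 285*323 = 92055)
j = -123552 (j = -1872*66 = -123552)
(275429/196591 + 269170/o)/j = (275429/196591 + 269170/92055)/(-123552) = (275429*(1/196591) + 269170*(1/92055))*(-1/123552) = (275429/196591 + 53834/18411)*(-1/123552) = (15654203213/3619436901)*(-1/123552) = -1423109383/40653515272032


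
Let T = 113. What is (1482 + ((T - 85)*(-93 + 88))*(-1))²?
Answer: 2630884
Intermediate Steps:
(1482 + ((T - 85)*(-93 + 88))*(-1))² = (1482 + ((113 - 85)*(-93 + 88))*(-1))² = (1482 + (28*(-5))*(-1))² = (1482 - 140*(-1))² = (1482 + 140)² = 1622² = 2630884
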